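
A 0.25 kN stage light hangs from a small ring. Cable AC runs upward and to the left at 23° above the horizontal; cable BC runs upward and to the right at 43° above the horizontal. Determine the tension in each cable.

T_AC = 0.2001 kN, T_BC = 0.2519 kN

ΣF_x = 0: −T_AC·cos23° + T_BC·cos43° = 0 → T_BC = 1.25863·T_AC.
ΣF_y = 0: T_AC·sin23° + T_BC·sin43° = 0.25.
Substitute: T_AC·(0.390731 + 1.25863·0.681998) = 0.25 → T_AC = 0.200142 ≈ 0.2001 kN.
Then T_BC = 1.25863 × 0.200142 = 0.2519 kN.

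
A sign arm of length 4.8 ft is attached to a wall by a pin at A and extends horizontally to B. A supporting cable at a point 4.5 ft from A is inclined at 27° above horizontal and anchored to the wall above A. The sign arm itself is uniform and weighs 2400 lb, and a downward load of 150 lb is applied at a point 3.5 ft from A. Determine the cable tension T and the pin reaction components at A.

T = 3076 lb, A_x = 2741 lb, A_y = 1153 lb

ΣM about A: T·sin27°·4.5 − 2400·2.4 − 150·3.5 = 0 → T = 6285/(4.5·0.45399) = 3076.43 ≈ 3076 lb.
ΣF_x = 0: A_x − T·cos27° = 0 → A_x = 3076.43 × 0.891007 = 2741 lb.
ΣF_y = 0: A_y + T·sin27° − 2400 − 150 = 0 → A_y = 2550 − 3076.43 × 0.45399 = 1153 lb.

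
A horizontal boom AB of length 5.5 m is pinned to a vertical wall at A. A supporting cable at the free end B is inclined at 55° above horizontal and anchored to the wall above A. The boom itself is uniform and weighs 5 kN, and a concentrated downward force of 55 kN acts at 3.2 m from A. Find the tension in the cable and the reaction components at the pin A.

ΣM about A: T·sin55°·5.5 − 5·2.75 − 55·3.2 = 0 → T = 189.75/(5.5·0.819152) = 42.1167 ≈ 42.12 kN.
ΣF_x = 0: A_x − T·cos55° = 0 → A_x = 42.1167 × 0.573576 = 24.16 kN.
ΣF_y = 0: A_y + T·sin55° − 5 − 55 = 0 → A_y = 60 − 42.1167 × 0.819152 = 25.50 kN.

T = 42.12 kN, A_x = 24.16 kN, A_y = 25.50 kN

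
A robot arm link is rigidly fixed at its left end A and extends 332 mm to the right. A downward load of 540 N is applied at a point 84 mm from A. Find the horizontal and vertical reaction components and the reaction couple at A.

ΣF_x = 0: A_x = 0.
ΣF_y = 0: A_y − 540 = 0 → A_y = 540.0 N.
ΣM about A: M_A − 540·84 = 0 → M_A = 45360 N·mm.

A_x = 0, A_y = 540.0 N, M_A = 45360 N·mm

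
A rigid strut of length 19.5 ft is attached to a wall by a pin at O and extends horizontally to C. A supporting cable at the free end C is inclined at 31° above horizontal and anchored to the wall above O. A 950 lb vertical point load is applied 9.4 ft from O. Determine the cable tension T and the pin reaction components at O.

T = 889.2 lb, O_x = 762.2 lb, O_y = 492.1 lb

ΣM about O: T·sin31°·19.5 − 950·9.4 = 0 → T = 8930/(19.5·0.515038) = 889.155 ≈ 889.2 lb.
ΣF_x = 0: O_x − T·cos31° = 0 → O_x = 889.155 × 0.857167 = 762.2 lb.
ΣF_y = 0: O_y + T·sin31° − 950 = 0 → O_y = 950 − 889.155 × 0.515038 = 492.1 lb.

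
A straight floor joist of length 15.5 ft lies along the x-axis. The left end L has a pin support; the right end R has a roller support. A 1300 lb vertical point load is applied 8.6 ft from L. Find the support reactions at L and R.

L_x = 0, L_y = 578.7 lb, R_y = 721.3 lb

ΣM about L: R_y·15.5 − 1300·8.6 = 0 → R_y = 11180/15.5 = 721.29 ≈ 721.3 lb.
ΣF_y = 0: L_y + 721.29 − 1300 = 0 → L_y = 578.7 lb.
ΣF_x = 0: no horizontal applied forces, so L_x = 0.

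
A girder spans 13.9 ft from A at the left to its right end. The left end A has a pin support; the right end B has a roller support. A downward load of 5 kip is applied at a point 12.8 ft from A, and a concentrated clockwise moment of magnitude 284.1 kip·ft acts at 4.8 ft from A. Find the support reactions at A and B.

A_x = 0, A_y = -20.04 kip, B_y = 25.04 kip

Moments about A: B_y·13.9 − 5·12.8 − 284.1 = 0 → B_y = 348.1/13.9 = 25.0432 ≈ 25.04 kip.
ΣF_y = 0: A_y + 25.0432 − 5 = 0 → A_y = -20.04 kip.
ΣF_x = 0: no horizontal applied forces, so A_x = 0.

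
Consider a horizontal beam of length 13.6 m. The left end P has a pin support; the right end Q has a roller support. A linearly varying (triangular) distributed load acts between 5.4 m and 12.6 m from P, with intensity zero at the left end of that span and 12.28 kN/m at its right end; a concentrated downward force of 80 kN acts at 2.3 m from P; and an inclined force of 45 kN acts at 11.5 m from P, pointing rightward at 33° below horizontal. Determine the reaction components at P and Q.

Resultant of the triangular load: ½ × 12.28 × 7.2 = 44.208 kN, acting at 10.2 m from P (one-third of the span from the peak).
Taking moments about P: Q_y·13.6 − (½·12.28·7.2)·10.2 − 80·2.3 − 45·sin33°·11.5 = 0 → Q_y = 916.772/13.6 = 67.4097 ≈ 67.41 kN.
ΣF_y = 0: P_y + 67.4097 − ½·12.28·7.2 − 80 − 45·sin33° = 0 → P_y = 81.31 kN.
ΣF_x = 0: P_x + 45·cos33° = 0 → P_x = -37.74 kN.

P_x = -37.74 kN, P_y = 81.31 kN, Q_y = 67.41 kN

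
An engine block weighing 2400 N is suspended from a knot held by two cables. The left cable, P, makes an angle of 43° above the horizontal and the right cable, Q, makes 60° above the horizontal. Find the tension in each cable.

T_P = 1232 N, T_Q = 1801 N

ΣF_x = 0: −T_P·cos43° + T_Q·cos60° = 0 → T_Q = 1.46271·T_P.
ΣF_y = 0: T_P·sin43° + T_Q·sin60° = 2400.
Substitute: T_P·(0.681998 + 1.46271·0.866025) = 2400 → T_P = 1231.56 ≈ 1232 N.
Then T_Q = 1.46271 × 1231.56 = 1801 N.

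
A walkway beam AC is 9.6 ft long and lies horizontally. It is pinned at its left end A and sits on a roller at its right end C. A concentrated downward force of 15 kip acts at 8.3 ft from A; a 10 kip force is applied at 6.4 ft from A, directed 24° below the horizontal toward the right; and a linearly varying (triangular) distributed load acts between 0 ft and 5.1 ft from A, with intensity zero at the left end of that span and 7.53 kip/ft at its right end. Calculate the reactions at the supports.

A_x = -9.135 kip, A_y = 15.79 kip, C_y = 22.48 kip

Resultant of the triangular load: ½ × 7.53 × 5.1 = 19.2015 kip, acting at 3.4 ft from A (one-third of the span from the peak).
ΣM about A: C_y·9.6 − 15·8.3 − 10·sin24°·6.4 − (½·7.53·5.1)·3.4 = 0 → C_y = 215.816/9.6 = 22.4808 ≈ 22.48 kip.
ΣF_y = 0: A_y + 22.4808 − 15 − 10·sin24° − ½·7.53·5.1 = 0 → A_y = 15.79 kip.
ΣF_x = 0: A_x + 10·cos24° = 0 → A_x = -9.135 kip.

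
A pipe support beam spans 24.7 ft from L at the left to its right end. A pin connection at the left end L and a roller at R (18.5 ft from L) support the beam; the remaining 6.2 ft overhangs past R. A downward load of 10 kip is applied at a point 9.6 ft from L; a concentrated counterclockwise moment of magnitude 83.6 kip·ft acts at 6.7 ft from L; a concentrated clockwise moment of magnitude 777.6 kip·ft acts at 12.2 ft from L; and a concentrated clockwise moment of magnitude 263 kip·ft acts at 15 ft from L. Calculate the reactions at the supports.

ΣM about L: R_y·18.5 − 10·9.6 + 83.6 − 777.6 − 263 = 0 → R_y = 1053/18.5 = 56.9189 ≈ 56.92 kip.
ΣF_y = 0: L_y + 56.9189 − 10 = 0 → L_y = -46.92 kip.
ΣF_x = 0: no horizontal applied forces, so L_x = 0.

L_x = 0, L_y = -46.92 kip, R_y = 56.92 kip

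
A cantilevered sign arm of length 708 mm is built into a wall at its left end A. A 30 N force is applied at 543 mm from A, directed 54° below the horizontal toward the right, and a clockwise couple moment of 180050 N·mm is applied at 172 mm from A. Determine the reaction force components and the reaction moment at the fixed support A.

A_x = -17.63 N, A_y = 24.27 N, M_A = 193200 N·mm

ΣF_x = 0: A_x + 30·cos54° = 0 → A_x = -17.63 N.
ΣF_y = 0: A_y − 30·sin54° = 0 → A_y = 24.27 N.
ΣM about A: M_A − 30·sin54°·543 − 180050 = 0 → M_A = 193200 N·mm.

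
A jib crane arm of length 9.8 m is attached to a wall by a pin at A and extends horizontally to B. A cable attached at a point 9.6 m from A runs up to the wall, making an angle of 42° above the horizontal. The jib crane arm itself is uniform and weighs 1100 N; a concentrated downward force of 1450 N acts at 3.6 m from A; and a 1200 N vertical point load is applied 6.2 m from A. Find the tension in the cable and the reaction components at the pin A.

T = 2810 N, A_x = 2088 N, A_y = 1870 N

ΣM about A: T·sin42°·9.6 − 1100·4.9 − 1450·3.6 − 1200·6.2 = 0 → T = 18050/(9.6·0.669131) = 2809.93 ≈ 2810 N.
ΣF_x = 0: A_x − T·cos42° = 0 → A_x = 2809.93 × 0.743145 = 2088 N.
ΣF_y = 0: A_y + T·sin42° − 1100 − 1450 − 1200 = 0 → A_y = 3750 − 2809.93 × 0.669131 = 1870 N.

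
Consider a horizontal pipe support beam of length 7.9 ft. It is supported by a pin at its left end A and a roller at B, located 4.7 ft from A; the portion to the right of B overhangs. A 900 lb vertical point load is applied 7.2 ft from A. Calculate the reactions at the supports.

A_x = 0, A_y = -478.7 lb, B_y = 1379 lb

ΣM about A: B_y·4.7 − 900·7.2 = 0 → B_y = 6480/4.7 = 1378.72 ≈ 1379 lb.
ΣF_y = 0: A_y + 1378.72 − 900 = 0 → A_y = -478.7 lb.
ΣF_x = 0: no horizontal applied forces, so A_x = 0.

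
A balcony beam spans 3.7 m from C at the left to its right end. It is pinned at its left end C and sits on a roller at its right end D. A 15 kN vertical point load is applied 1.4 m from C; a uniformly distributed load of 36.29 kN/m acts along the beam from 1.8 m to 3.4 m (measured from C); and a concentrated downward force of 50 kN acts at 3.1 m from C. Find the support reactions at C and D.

C_x = 0, C_y = 34.69 kN, D_y = 88.37 kN

Resultant of the distributed load: 36.29 × 1.6 = 58.064 kN at 2.6 m from C.
Taking moments about C: D_y·3.7 − 15·1.4 − (36.29·1.6)·2.6 − 50·3.1 = 0 → D_y = 326.9664/3.7 = 88.3693 ≈ 88.37 kN.
ΣF_y = 0: C_y + 88.3693 − 15 − 36.29·1.6 − 50 = 0 → C_y = 34.69 kN.
ΣF_x = 0: no horizontal applied forces, so C_x = 0.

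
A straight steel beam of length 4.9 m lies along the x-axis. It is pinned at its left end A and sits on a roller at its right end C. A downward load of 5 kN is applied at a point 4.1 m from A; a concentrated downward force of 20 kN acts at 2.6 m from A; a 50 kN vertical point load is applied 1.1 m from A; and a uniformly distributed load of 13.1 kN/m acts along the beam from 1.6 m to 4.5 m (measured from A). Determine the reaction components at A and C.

A_x = 0, A_y = 63.32 kN, C_y = 49.67 kN

Resultant of the distributed load: 13.1 × 2.9 = 37.99 kN at 3.05 m from A.
ΣM about A: C_y·4.9 − 5·4.1 − 20·2.6 − 50·1.1 − (13.1·2.9)·3.05 = 0 → C_y = 243.3695/4.9 = 49.6672 ≈ 49.67 kN.
ΣF_y = 0: A_y + 49.6672 − 5 − 20 − 50 − 13.1·2.9 = 0 → A_y = 63.32 kN.
ΣF_x = 0: no horizontal applied forces, so A_x = 0.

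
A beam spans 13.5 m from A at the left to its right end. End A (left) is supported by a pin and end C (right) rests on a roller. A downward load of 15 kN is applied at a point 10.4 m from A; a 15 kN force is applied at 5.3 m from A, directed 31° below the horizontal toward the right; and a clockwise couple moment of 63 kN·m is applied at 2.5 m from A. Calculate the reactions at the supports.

A_x = -12.86 kN, A_y = 3.470 kN, C_y = 19.26 kN

Moments about A: C_y·13.5 − 15·10.4 − 15·sin31°·5.3 − 63 = 0 → C_y = 259.946/13.5 = 19.2553 ≈ 19.26 kN.
ΣF_y = 0: A_y + 19.2553 − 15 − 15·sin31° = 0 → A_y = 3.470 kN.
ΣF_x = 0: A_x + 15·cos31° = 0 → A_x = -12.86 kN.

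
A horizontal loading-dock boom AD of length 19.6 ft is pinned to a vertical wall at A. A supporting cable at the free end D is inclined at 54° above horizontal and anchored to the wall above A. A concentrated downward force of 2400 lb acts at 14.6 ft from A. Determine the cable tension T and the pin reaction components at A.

ΣM about A: T·sin54°·19.6 − 2400·14.6 = 0 → T = 35040/(19.6·0.809017) = 2209.79 ≈ 2210 lb.
ΣF_x = 0: A_x − T·cos54° = 0 → A_x = 2209.79 × 0.587785 = 1299 lb.
ΣF_y = 0: A_y + T·sin54° − 2400 = 0 → A_y = 2400 − 2209.79 × 0.809017 = 612.2 lb.

T = 2210 lb, A_x = 1299 lb, A_y = 612.2 lb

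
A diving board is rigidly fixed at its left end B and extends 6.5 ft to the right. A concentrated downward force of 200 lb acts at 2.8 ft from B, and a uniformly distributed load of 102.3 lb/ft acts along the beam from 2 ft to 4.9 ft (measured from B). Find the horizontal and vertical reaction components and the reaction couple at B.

B_x = 0, B_y = 496.7 lb, M_B = 1584 lb·ft

Resultant of the distributed load: 102.3 × 2.9 = 296.67 lb at 3.45 ft from B.
ΣF_x = 0: B_x = 0.
ΣF_y = 0: B_y − 200 − 102.3·2.9 = 0 → B_y = 496.7 lb.
ΣM about B: M_B − 200·2.8 − (102.3·2.9)·3.45 = 0 → M_B = 1584 lb·ft.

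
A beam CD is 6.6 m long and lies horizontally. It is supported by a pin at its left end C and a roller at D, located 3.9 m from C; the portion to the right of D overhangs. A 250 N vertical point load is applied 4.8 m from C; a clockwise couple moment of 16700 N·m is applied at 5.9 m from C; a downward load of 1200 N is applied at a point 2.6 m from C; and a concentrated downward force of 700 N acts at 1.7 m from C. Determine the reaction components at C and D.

C_x = 0, C_y = -3545 N, D_y = 5695 N

Moments about C: D_y·3.9 − 250·4.8 − 16700 − 1200·2.6 − 700·1.7 = 0 → D_y = 22210/3.9 = 5694.87 ≈ 5695 N.
ΣF_y = 0: C_y + 5694.87 − 250 − 1200 − 700 = 0 → C_y = -3545 N.
ΣF_x = 0: no horizontal applied forces, so C_x = 0.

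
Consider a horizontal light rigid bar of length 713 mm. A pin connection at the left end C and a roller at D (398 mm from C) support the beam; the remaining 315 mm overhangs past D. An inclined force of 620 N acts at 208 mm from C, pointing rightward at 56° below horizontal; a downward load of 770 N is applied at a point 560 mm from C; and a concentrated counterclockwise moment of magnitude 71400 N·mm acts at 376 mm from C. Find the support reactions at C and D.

Moments about C: D_y·398 − 620·sin56°·208 − 770·560 + 71400 = 0 → D_y = 466713/398 = 1172.65 ≈ 1173 N.
ΣF_y = 0: C_y + 1172.65 − 620·sin56° − 770 = 0 → C_y = 111.4 N.
ΣF_x = 0: C_x + 620·cos56° = 0 → C_x = -346.7 N.

C_x = -346.7 N, C_y = 111.4 N, D_y = 1173 N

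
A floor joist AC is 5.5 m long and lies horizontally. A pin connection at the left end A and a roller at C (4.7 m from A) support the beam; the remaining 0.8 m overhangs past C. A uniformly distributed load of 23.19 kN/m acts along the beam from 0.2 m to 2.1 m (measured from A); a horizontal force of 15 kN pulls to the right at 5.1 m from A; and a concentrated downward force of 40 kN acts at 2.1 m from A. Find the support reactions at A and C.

A_x = -15.00 kN, A_y = 55.41 kN, C_y = 28.65 kN

Resultant of the distributed load: 23.19 × 1.9 = 44.061 kN at 1.15 m from A.
ΣM about A: C_y·4.7 − (23.19·1.9)·1.15 − 40·2.1 = 0 → C_y = 134.67015/4.7 = 28.6532 ≈ 28.65 kN.
ΣF_y = 0: A_y + 28.6532 − 23.19·1.9 − 40 = 0 → A_y = 55.41 kN.
ΣF_x = 0: A_x + 15 = 0 → A_x = -15.00 kN.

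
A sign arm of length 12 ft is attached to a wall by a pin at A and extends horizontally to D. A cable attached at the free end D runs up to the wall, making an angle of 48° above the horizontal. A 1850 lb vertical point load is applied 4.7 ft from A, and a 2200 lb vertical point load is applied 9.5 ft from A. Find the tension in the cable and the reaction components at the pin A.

T = 3319 lb, A_x = 2221 lb, A_y = 1584 lb

ΣM about A: T·sin48°·12 − 1850·4.7 − 2200·9.5 = 0 → T = 29595/(12·0.743145) = 3318.67 ≈ 3319 lb.
ΣF_x = 0: A_x − T·cos48° = 0 → A_x = 3318.67 × 0.669131 = 2221 lb.
ΣF_y = 0: A_y + T·sin48° − 1850 − 2200 = 0 → A_y = 4050 − 3318.67 × 0.743145 = 1584 lb.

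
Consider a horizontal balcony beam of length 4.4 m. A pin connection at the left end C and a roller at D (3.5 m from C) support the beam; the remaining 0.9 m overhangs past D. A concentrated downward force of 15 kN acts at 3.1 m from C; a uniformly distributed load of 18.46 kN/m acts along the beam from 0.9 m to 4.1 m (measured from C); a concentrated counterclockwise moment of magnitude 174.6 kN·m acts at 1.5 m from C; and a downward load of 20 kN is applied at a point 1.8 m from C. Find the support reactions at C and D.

Resultant of the distributed load: 18.46 × 3.2 = 59.072 kN at 2.5 m from C.
Taking moments about C: D_y·3.5 − 15·3.1 − (18.46·3.2)·2.5 + 174.6 − 20·1.8 = 0 → D_y = 55.58/3.5 = 15.88 kN.
ΣF_y = 0: C_y + 15.88 − 15 − 18.46·3.2 − 20 = 0 → C_y = 78.19 kN.
ΣF_x = 0: no horizontal applied forces, so C_x = 0.

C_x = 0, C_y = 78.19 kN, D_y = 15.88 kN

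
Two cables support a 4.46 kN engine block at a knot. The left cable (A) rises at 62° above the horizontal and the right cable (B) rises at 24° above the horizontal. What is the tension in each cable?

T_A = 4.084 kN, T_B = 2.099 kN

ΣF_x = 0: −T_A·cos62° + T_B·cos24° = 0 → T_B = 0.513901·T_A.
ΣF_y = 0: T_A·sin62° + T_B·sin24° = 4.46.
Substitute: T_A·(0.882948 + 0.513901·0.406737) = 4.46 → T_A = 4.08436 ≈ 4.084 kN.
Then T_B = 0.513901 × 4.08436 = 2.099 kN.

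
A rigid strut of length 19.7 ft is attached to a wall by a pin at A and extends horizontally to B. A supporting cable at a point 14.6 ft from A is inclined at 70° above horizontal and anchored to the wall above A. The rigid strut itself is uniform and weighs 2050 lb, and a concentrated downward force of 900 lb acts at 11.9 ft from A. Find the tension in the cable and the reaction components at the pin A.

ΣM about A: T·sin70°·14.6 − 2050·9.85 − 900·11.9 = 0 → T = 30902.5/(14.6·0.939693) = 2252.45 ≈ 2252 lb.
ΣF_x = 0: A_x − T·cos70° = 0 → A_x = 2252.45 × 0.34202 = 770.4 lb.
ΣF_y = 0: A_y + T·sin70° − 2050 − 900 = 0 → A_y = 2950 − 2252.45 × 0.939693 = 833.4 lb.

T = 2252 lb, A_x = 770.4 lb, A_y = 833.4 lb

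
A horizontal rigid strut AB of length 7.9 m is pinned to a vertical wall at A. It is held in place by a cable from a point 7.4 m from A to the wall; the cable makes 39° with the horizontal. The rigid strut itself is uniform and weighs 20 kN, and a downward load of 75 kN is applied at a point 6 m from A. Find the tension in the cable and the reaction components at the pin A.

ΣM about A: T·sin39°·7.4 − 20·3.95 − 75·6 = 0 → T = 529/(7.4·0.62932) = 113.593 ≈ 113.6 kN.
ΣF_x = 0: A_x − T·cos39° = 0 → A_x = 113.593 × 0.777146 = 88.28 kN.
ΣF_y = 0: A_y + T·sin39° − 20 − 75 = 0 → A_y = 95 − 113.593 × 0.62932 = 23.51 kN.

T = 113.6 kN, A_x = 88.28 kN, A_y = 23.51 kN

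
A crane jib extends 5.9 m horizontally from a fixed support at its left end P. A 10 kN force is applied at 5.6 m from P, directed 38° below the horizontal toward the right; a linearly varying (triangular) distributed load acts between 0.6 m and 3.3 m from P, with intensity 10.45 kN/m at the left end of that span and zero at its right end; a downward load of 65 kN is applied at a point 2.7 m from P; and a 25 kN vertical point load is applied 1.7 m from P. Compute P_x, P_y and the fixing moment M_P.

P_x = -7.880 kN, P_y = 110.3 kN, M_P = 273.6 kN·m

Resultant of the triangular load: ½ × 10.45 × 2.7 = 14.1075 kN, acting at 1.5 m from P (one-third of the span from the peak).
ΣF_x = 0: P_x + 10·cos38° = 0 → P_x = -7.880 kN.
ΣF_y = 0: P_y − 10·sin38° − ½·10.45·2.7 − 65 − 25 = 0 → P_y = 110.3 kN.
ΣM about P: M_P − 10·sin38°·5.6 − (½·10.45·2.7)·1.5 − 65·2.7 − 25·1.7 = 0 → M_P = 273.6 kN·m.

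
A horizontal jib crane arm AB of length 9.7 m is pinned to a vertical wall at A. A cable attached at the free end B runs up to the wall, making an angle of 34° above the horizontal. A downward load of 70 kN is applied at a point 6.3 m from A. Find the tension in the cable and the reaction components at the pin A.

ΣM about A: T·sin34°·9.7 − 70·6.3 = 0 → T = 441/(9.7·0.559193) = 81.3027 ≈ 81.30 kN.
ΣF_x = 0: A_x − T·cos34° = 0 → A_x = 81.3027 × 0.829038 = 67.40 kN.
ΣF_y = 0: A_y + T·sin34° − 70 = 0 → A_y = 70 − 81.3027 × 0.559193 = 24.54 kN.

T = 81.30 kN, A_x = 67.40 kN, A_y = 24.54 kN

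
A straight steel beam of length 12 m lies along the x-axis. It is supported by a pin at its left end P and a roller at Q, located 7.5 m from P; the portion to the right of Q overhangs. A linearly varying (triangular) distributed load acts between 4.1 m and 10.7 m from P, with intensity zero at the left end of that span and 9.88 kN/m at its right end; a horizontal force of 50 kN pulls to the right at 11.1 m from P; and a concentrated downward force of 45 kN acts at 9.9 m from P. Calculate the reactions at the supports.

P_x = -50.00 kN, P_y = -18.75 kN, Q_y = 96.35 kN

Resultant of the triangular load: ½ × 9.88 × 6.6 = 32.604 kN, acting at 8.5 m from P (one-third of the span from the peak).
Taking moments about P: Q_y·7.5 − (½·9.88·6.6)·8.5 − 45·9.9 = 0 → Q_y = 722.634/7.5 = 96.3512 ≈ 96.35 kN.
ΣF_y = 0: P_y + 96.3512 − ½·9.88·6.6 − 45 = 0 → P_y = -18.75 kN.
ΣF_x = 0: P_x + 50 = 0 → P_x = -50.00 kN.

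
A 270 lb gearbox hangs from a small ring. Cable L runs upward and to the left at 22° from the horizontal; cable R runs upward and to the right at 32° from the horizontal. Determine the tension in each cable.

ΣF_x = 0: −T_L·cos22° + T_R·cos32° = 0 → T_R = 1.09332·T_L.
ΣF_y = 0: T_L·sin22° + T_R·sin32° = 270.
Substitute: T_L·(0.374607 + 1.09332·0.529919) = 270 → T_L = 283.025 ≈ 283.0 lb.
Then T_R = 1.09332 × 283.025 = 309.4 lb.

T_L = 283.0 lb, T_R = 309.4 lb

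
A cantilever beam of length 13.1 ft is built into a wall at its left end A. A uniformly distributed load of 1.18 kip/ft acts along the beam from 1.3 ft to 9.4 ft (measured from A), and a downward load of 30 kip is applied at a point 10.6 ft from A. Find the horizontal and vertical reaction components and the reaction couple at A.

A_x = 0, A_y = 39.56 kip, M_A = 369.1 kip·ft

Resultant of the distributed load: 1.18 × 8.1 = 9.558 kip at 5.35 ft from A.
ΣF_x = 0: A_x = 0.
ΣF_y = 0: A_y − 1.18·8.1 − 30 = 0 → A_y = 39.56 kip.
ΣM about A: M_A − (1.18·8.1)·5.35 − 30·10.6 = 0 → M_A = 369.1 kip·ft.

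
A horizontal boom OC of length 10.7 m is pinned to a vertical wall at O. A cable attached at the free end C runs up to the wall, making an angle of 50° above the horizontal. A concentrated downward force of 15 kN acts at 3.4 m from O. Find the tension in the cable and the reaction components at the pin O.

T = 6.222 kN, O_x = 3.999 kN, O_y = 10.23 kN

ΣM about O: T·sin50°·10.7 − 15·3.4 = 0 → T = 51/(10.7·0.766044) = 6.22204 ≈ 6.222 kN.
ΣF_x = 0: O_x − T·cos50° = 0 → O_x = 6.22204 × 0.642788 = 3.999 kN.
ΣF_y = 0: O_y + T·sin50° − 15 = 0 → O_y = 15 − 6.22204 × 0.766044 = 10.23 kN.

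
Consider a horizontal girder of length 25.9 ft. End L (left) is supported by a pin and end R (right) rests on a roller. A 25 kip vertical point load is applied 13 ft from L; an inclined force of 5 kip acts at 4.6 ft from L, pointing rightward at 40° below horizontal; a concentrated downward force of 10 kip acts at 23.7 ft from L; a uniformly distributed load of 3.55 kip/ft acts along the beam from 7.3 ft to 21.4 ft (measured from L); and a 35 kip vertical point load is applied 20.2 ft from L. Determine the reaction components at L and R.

L_x = -3.830 kip, L_y = 45.97 kip, R_y = 77.30 kip

Resultant of the distributed load: 3.55 × 14.1 = 50.055 kip at 14.35 ft from L.
Moments about L: R_y·25.9 − 25·13 − 5·sin40°·4.6 − 10·23.7 − (3.55·14.1)·14.35 − 35·20.2 = 0 → R_y = 2002.07/25.9 = 77.30 kip.
ΣF_y = 0: L_y + 77.3 − 25 − 5·sin40° − 10 − 3.55·14.1 − 35 = 0 → L_y = 45.97 kip.
ΣF_x = 0: L_x + 5·cos40° = 0 → L_x = -3.830 kip.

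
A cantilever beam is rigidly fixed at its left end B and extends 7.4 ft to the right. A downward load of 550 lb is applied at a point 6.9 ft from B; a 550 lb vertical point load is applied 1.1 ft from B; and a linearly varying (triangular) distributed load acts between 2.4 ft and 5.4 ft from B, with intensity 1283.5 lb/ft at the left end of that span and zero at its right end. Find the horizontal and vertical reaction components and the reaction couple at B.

Resultant of the triangular load: ½ × 1283.5 × 3 = 1925.25 lb, acting at 3.4 ft from B (one-third of the span from the peak).
ΣF_x = 0: B_x = 0.
ΣF_y = 0: B_y − 550 − 550 − ½·1283.5·3 = 0 → B_y = 3025 lb.
ΣM about B: M_B − 550·6.9 − 550·1.1 − (½·1283.5·3)·3.4 = 0 → M_B = 10950 lb·ft.

B_x = 0, B_y = 3025 lb, M_B = 10950 lb·ft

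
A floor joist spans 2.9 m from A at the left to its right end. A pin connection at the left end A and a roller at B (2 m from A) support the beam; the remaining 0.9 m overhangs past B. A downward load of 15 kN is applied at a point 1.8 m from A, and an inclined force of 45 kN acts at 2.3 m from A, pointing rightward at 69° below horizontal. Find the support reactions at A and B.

Moments about A: B_y·2 − 15·1.8 − 45·sin69°·2.3 = 0 → B_y = 123.626/2 = 61.813 ≈ 61.81 kN.
ΣF_y = 0: A_y + 61.813 − 15 − 45·sin69° = 0 → A_y = -4.802 kN.
ΣF_x = 0: A_x + 45·cos69° = 0 → A_x = -16.13 kN.

A_x = -16.13 kN, A_y = -4.802 kN, B_y = 61.81 kN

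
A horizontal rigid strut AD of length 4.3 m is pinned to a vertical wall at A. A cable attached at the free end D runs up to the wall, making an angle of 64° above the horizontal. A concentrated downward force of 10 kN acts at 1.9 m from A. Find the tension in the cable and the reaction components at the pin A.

ΣM about A: T·sin64°·4.3 − 10·1.9 = 0 → T = 19/(4.3·0.898794) = 4.91615 ≈ 4.916 kN.
ΣF_x = 0: A_x − T·cos64° = 0 → A_x = 4.91615 × 0.438371 = 2.155 kN.
ΣF_y = 0: A_y + T·sin64° − 10 = 0 → A_y = 10 − 4.91615 × 0.898794 = 5.581 kN.

T = 4.916 kN, A_x = 2.155 kN, A_y = 5.581 kN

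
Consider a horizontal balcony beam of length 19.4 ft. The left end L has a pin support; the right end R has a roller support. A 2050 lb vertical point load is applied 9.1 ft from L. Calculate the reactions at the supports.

L_x = 0, L_y = 1088 lb, R_y = 961.6 lb

Moments about L: R_y·19.4 − 2050·9.1 = 0 → R_y = 18655/19.4 = 961.598 ≈ 961.6 lb.
ΣF_y = 0: L_y + 961.598 − 2050 = 0 → L_y = 1088 lb.
ΣF_x = 0: no horizontal applied forces, so L_x = 0.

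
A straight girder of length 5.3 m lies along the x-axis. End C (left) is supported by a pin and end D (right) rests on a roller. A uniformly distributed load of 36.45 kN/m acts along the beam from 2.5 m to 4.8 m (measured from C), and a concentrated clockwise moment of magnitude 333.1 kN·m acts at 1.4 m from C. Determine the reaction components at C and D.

Resultant of the distributed load: 36.45 × 2.3 = 83.835 kN at 3.65 m from C.
ΣM about C: D_y·5.3 − (36.45·2.3)·3.65 − 333.1 = 0 → D_y = 639.09775/5.3 = 120.584 ≈ 120.6 kN.
ΣF_y = 0: C_y + 120.584 − 36.45·2.3 = 0 → C_y = -36.75 kN.
ΣF_x = 0: no horizontal applied forces, so C_x = 0.

C_x = 0, C_y = -36.75 kN, D_y = 120.6 kN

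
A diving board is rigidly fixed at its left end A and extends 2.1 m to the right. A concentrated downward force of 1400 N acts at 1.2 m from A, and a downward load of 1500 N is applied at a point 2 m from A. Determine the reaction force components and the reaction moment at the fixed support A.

A_x = 0, A_y = 2900 N, M_A = 4680 N·m

ΣF_x = 0: A_x = 0.
ΣF_y = 0: A_y − 1400 − 1500 = 0 → A_y = 2900 N.
ΣM about A: M_A − 1400·1.2 − 1500·2 = 0 → M_A = 4680 N·m.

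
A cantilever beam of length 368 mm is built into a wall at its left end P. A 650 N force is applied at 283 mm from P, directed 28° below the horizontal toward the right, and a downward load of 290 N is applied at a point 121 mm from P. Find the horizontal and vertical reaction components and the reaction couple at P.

ΣF_x = 0: P_x + 650·cos28° = 0 → P_x = -573.9 N.
ΣF_y = 0: P_y − 650·sin28° − 290 = 0 → P_y = 595.2 N.
ΣM about P: M_P − 650·sin28°·283 − 290·121 = 0 → M_P = 121400 N·mm.

P_x = -573.9 N, P_y = 595.2 N, M_P = 121400 N·mm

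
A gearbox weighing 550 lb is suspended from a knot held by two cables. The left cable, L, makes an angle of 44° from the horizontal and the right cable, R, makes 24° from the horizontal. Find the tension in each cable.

T_L = 541.9 lb, T_R = 426.7 lb

ΣF_x = 0: −T_L·cos44° + T_R·cos24° = 0 → T_R = 0.787415·T_L.
ΣF_y = 0: T_L·sin44° + T_R·sin24° = 550.
Substitute: T_L·(0.694658 + 0.787415·0.406737) = 550 → T_L = 541.91 ≈ 541.9 lb.
Then T_R = 0.787415 × 541.91 = 426.7 lb.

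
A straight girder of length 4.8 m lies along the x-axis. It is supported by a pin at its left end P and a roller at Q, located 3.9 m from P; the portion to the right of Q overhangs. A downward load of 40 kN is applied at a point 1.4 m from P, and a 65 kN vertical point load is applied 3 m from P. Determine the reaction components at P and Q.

Taking moments about P: Q_y·3.9 − 40·1.4 − 65·3 = 0 → Q_y = 251/3.9 = 64.359 ≈ 64.36 kN.
ΣF_y = 0: P_y + 64.359 − 40 − 65 = 0 → P_y = 40.64 kN.
ΣF_x = 0: no horizontal applied forces, so P_x = 0.

P_x = 0, P_y = 40.64 kN, Q_y = 64.36 kN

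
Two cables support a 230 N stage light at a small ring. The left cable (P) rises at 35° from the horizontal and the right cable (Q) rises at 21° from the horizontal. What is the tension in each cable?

ΣF_x = 0: −T_P·cos35° + T_Q·cos21° = 0 → T_Q = 0.877431·T_P.
ΣF_y = 0: T_P·sin35° + T_Q·sin21° = 230.
Substitute: T_P·(0.573576 + 0.877431·0.358368) = 230 → T_P = 259.003 ≈ 259.0 N.
Then T_Q = 0.877431 × 259.003 = 227.3 N.

T_P = 259.0 N, T_Q = 227.3 N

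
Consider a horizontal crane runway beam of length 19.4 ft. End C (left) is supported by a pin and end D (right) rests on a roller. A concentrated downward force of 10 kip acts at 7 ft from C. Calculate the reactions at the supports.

C_x = 0, C_y = 6.392 kip, D_y = 3.608 kip

ΣM about C: D_y·19.4 − 10·7 = 0 → D_y = 70/19.4 = 3.60825 ≈ 3.608 kip.
ΣF_y = 0: C_y + 3.60825 − 10 = 0 → C_y = 6.392 kip.
ΣF_x = 0: no horizontal applied forces, so C_x = 0.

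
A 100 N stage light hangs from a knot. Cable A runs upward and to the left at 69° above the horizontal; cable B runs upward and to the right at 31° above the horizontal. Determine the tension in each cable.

ΣF_x = 0: −T_A·cos69° + T_B·cos31° = 0 → T_B = 0.418084·T_A.
ΣF_y = 0: T_A·sin69° + T_B·sin31° = 100.
Substitute: T_A·(0.93358 + 0.418084·0.515038) = 100 → T_A = 87.0391 ≈ 87.04 N.
Then T_B = 0.418084 × 87.0391 = 36.39 N.

T_A = 87.04 N, T_B = 36.39 N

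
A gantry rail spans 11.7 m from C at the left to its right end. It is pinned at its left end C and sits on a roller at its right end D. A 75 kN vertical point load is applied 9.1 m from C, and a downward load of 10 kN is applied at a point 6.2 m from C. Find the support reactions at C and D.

Taking moments about C: D_y·11.7 − 75·9.1 − 10·6.2 = 0 → D_y = 744.5/11.7 = 63.6325 ≈ 63.63 kN.
ΣF_y = 0: C_y + 63.6325 − 75 − 10 = 0 → C_y = 21.37 kN.
ΣF_x = 0: no horizontal applied forces, so C_x = 0.

C_x = 0, C_y = 21.37 kN, D_y = 63.63 kN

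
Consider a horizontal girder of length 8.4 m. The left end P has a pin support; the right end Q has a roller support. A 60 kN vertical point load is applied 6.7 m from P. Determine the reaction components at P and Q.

Taking moments about P: Q_y·8.4 − 60·6.7 = 0 → Q_y = 402/8.4 = 47.8571 ≈ 47.86 kN.
ΣF_y = 0: P_y + 47.8571 − 60 = 0 → P_y = 12.14 kN.
ΣF_x = 0: no horizontal applied forces, so P_x = 0.

P_x = 0, P_y = 12.14 kN, Q_y = 47.86 kN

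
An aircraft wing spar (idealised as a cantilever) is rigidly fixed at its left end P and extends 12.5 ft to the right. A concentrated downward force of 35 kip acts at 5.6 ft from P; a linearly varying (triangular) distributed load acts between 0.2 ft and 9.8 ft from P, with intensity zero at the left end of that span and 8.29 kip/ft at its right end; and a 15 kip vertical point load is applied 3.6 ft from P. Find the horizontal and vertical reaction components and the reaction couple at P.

Resultant of the triangular load: ½ × 8.29 × 9.6 = 39.792 kip, acting at 6.6 ft from P (one-third of the span from the peak).
ΣF_x = 0: P_x = 0.
ΣF_y = 0: P_y − 35 − ½·8.29·9.6 − 15 = 0 → P_y = 89.79 kip.
ΣM about P: M_P − 35·5.6 − (½·8.29·9.6)·6.6 − 15·3.6 = 0 → M_P = 512.6 kip·ft.

P_x = 0, P_y = 89.79 kip, M_P = 512.6 kip·ft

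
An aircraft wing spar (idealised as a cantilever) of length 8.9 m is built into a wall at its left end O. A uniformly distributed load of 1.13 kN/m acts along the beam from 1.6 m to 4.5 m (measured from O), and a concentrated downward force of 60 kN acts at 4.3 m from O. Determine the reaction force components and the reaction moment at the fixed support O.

O_x = 0, O_y = 63.28 kN, M_O = 268.0 kN·m

Resultant of the distributed load: 1.13 × 2.9 = 3.277 kN at 3.05 m from O.
ΣF_x = 0: O_x = 0.
ΣF_y = 0: O_y − 1.13·2.9 − 60 = 0 → O_y = 63.28 kN.
ΣM about O: M_O − (1.13·2.9)·3.05 − 60·4.3 = 0 → M_O = 268.0 kN·m.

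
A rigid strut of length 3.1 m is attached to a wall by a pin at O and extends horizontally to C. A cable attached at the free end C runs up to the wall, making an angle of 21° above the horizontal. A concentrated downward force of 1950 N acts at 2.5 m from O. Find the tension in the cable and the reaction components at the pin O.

ΣM about O: T·sin21°·3.1 − 1950·2.5 = 0 → T = 4875/(3.1·0.358368) = 4388.17 ≈ 4388 N.
ΣF_x = 0: O_x − T·cos21° = 0 → O_x = 4388.17 × 0.93358 = 4097 N.
ΣF_y = 0: O_y + T·sin21° − 1950 = 0 → O_y = 1950 − 4388.17 × 0.358368 = 377.4 N.

T = 4388 N, O_x = 4097 N, O_y = 377.4 N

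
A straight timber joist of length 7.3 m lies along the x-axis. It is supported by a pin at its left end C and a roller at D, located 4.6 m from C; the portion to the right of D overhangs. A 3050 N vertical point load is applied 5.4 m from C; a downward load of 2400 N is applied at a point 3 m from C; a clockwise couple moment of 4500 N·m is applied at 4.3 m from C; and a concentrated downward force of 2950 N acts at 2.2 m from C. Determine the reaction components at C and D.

C_x = 0, C_y = 865.2 N, D_y = 7535 N

ΣM about C: D_y·4.6 − 3050·5.4 − 2400·3 − 4500 − 2950·2.2 = 0 → D_y = 34660/4.6 = 7534.78 ≈ 7535 N.
ΣF_y = 0: C_y + 7534.78 − 3050 − 2400 − 2950 = 0 → C_y = 865.2 N.
ΣF_x = 0: no horizontal applied forces, so C_x = 0.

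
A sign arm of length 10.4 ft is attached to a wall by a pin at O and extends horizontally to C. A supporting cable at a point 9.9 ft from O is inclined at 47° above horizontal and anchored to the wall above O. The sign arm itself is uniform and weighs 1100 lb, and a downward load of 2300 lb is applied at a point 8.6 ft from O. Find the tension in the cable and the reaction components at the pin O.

T = 3522 lb, O_x = 2402 lb, O_y = 824.2 lb

ΣM about O: T·sin47°·9.9 − 1100·5.2 − 2300·8.6 = 0 → T = 25500/(9.9·0.731354) = 3521.9 ≈ 3522 lb.
ΣF_x = 0: O_x − T·cos47° = 0 → O_x = 3521.9 × 0.681998 = 2402 lb.
ΣF_y = 0: O_y + T·sin47° − 1100 − 2300 = 0 → O_y = 3400 − 3521.9 × 0.731354 = 824.2 lb.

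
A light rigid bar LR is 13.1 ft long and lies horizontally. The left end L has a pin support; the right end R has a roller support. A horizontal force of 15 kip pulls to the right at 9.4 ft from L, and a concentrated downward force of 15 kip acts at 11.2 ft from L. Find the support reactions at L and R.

L_x = -15.00 kip, L_y = 2.176 kip, R_y = 12.82 kip

ΣM about L: R_y·13.1 − 15·11.2 = 0 → R_y = 168/13.1 = 12.8244 ≈ 12.82 kip.
ΣF_y = 0: L_y + 12.8244 − 15 = 0 → L_y = 2.176 kip.
ΣF_x = 0: L_x + 15 = 0 → L_x = -15.00 kip.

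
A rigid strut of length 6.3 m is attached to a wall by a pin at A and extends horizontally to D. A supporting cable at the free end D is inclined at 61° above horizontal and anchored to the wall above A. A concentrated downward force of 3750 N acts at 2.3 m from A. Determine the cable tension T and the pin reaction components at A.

ΣM about A: T·sin61°·6.3 − 3750·2.3 = 0 → T = 8625/(6.3·0.87462) = 1565.31 ≈ 1565 N.
ΣF_x = 0: A_x − T·cos61° = 0 → A_x = 1565.31 × 0.48481 = 758.9 N.
ΣF_y = 0: A_y + T·sin61° − 3750 = 0 → A_y = 3750 − 1565.31 × 0.87462 = 2381 N.

T = 1565 N, A_x = 758.9 N, A_y = 2381 N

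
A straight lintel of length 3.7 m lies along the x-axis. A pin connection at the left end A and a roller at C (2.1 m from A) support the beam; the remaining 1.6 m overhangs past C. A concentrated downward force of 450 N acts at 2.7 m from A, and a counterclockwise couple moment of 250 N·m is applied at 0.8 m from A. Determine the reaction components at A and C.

A_x = 0, A_y = -9.524 N, C_y = 459.5 N

Moments about A: C_y·2.1 − 450·2.7 + 250 = 0 → C_y = 965/2.1 = 459.524 ≈ 459.5 N.
ΣF_y = 0: A_y + 459.524 − 450 = 0 → A_y = -9.524 N.
ΣF_x = 0: no horizontal applied forces, so A_x = 0.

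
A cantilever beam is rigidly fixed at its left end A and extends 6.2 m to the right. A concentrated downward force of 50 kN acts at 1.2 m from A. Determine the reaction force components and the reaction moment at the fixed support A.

A_x = 0, A_y = 50.00 kN, M_A = 60.00 kN·m

ΣF_x = 0: A_x = 0.
ΣF_y = 0: A_y − 50 = 0 → A_y = 50.00 kN.
ΣM about A: M_A − 50·1.2 = 0 → M_A = 60.00 kN·m.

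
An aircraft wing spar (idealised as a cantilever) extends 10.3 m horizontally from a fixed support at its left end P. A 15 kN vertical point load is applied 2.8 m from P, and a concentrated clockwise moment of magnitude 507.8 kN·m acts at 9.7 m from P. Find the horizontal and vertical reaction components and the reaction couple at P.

ΣF_x = 0: P_x = 0.
ΣF_y = 0: P_y − 15 = 0 → P_y = 15.00 kN.
ΣM about P: M_P − 15·2.8 − 507.8 = 0 → M_P = 549.8 kN·m.

P_x = 0, P_y = 15.00 kN, M_P = 549.8 kN·m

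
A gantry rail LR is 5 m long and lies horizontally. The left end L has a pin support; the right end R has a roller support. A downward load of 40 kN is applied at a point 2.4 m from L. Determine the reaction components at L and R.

Moments about L: R_y·5 − 40·2.4 = 0 → R_y = 96/5 = 19.20 kN.
ΣF_y = 0: L_y + 19.2 − 40 = 0 → L_y = 20.80 kN.
ΣF_x = 0: no horizontal applied forces, so L_x = 0.

L_x = 0, L_y = 20.80 kN, R_y = 19.20 kN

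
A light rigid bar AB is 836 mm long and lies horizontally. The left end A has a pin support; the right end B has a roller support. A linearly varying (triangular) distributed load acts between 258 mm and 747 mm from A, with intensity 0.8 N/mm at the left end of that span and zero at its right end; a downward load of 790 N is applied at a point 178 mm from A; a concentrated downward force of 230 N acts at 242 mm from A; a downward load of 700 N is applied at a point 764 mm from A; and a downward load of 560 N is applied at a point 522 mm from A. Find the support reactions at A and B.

A_x = 0, A_y = 1153 N, B_y = 1323 N

Resultant of the triangular load: ½ × 0.8 × 489 = 195.6 N, acting at 421 mm from A (one-third of the span from the peak).
Moments about A: B_y·836 − (½·0.8·489)·421 − 790·178 − 230·242 − 700·764 − 560·522 = 0 → B_y = 1105747.6/836 = 1322.66 ≈ 1323 N.
ΣF_y = 0: A_y + 1322.66 − ½·0.8·489 − 790 − 230 − 700 − 560 = 0 → A_y = 1153 N.
ΣF_x = 0: no horizontal applied forces, so A_x = 0.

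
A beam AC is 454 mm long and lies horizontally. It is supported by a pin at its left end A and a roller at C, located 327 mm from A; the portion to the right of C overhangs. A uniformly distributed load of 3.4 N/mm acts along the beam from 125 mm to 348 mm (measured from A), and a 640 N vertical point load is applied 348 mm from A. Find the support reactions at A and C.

Resultant of the distributed load: 3.4 × 223 = 758.2 N at 236.5 mm from A.
Taking moments about A: C_y·327 − (3.4·223)·236.5 − 640·348 = 0 → C_y = 402034.3/327 = 1229.46 ≈ 1229 N.
ΣF_y = 0: A_y + 1229.46 − 3.4·223 − 640 = 0 → A_y = 168.7 N.
ΣF_x = 0: no horizontal applied forces, so A_x = 0.

A_x = 0, A_y = 168.7 N, C_y = 1229 N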